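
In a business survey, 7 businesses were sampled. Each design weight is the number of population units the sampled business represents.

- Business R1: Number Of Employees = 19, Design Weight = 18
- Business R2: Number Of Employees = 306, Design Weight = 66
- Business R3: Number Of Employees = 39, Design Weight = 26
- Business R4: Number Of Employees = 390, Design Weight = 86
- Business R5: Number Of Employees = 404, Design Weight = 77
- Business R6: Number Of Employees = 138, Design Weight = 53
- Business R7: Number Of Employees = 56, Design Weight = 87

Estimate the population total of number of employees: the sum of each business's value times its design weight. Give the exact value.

98386

Weighted total = 19×18 + 306×66 + 39×26 + 390×86 + 404×77 + 138×53 + 56×87
  = 342 + 20196 + 1014 + 33540 + 31108 + 7314 + 4872 = 98386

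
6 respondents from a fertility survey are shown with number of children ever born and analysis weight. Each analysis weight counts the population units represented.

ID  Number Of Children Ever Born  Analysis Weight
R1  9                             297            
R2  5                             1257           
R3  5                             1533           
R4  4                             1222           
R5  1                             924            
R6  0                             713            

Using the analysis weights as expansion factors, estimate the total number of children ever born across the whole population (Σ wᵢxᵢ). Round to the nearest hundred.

22400

Weighted total = 9×297 + 5×1257 + 5×1533 + 4×1222 + 1×924 + 0×713
  = 2673 + 6285 + 7665 + 4888 + 924 + 0 = 22435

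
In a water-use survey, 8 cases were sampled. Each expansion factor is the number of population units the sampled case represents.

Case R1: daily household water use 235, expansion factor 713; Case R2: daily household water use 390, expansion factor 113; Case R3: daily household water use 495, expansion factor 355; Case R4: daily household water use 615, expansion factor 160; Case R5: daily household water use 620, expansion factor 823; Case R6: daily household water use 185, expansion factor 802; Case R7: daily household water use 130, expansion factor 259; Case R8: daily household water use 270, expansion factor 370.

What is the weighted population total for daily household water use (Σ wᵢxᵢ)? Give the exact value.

1277950

Weighted total = 235×713 + 390×113 + 495×355 + 615×160 + 620×823 + 185×802 + 130×259 + 270×370
  = 167555 + 44070 + 175725 + 98400 + 510260 + 148370 + 33670 + 99900 = 1277950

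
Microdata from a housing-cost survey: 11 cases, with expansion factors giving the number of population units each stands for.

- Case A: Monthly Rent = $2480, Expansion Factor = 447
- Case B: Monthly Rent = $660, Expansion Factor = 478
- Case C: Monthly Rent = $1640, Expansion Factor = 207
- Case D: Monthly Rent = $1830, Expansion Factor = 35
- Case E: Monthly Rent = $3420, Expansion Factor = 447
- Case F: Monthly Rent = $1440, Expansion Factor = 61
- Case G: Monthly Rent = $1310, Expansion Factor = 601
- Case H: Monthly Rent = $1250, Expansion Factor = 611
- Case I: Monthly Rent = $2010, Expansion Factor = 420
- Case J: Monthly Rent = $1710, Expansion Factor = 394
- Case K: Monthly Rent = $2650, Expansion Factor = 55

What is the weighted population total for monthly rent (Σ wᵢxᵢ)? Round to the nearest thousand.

Weighted total = 6658900

6659000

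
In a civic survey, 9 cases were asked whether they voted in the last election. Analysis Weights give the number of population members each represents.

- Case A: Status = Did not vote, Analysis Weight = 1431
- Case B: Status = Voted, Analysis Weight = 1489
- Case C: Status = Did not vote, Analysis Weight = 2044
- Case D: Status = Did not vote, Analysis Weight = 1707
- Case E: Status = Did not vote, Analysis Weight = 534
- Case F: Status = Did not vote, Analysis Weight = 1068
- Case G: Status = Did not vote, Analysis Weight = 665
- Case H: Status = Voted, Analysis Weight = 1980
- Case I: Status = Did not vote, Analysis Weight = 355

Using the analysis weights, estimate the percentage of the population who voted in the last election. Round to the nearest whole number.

31

Sum of weights for 'Voted' = 1489 + 1980 = 3469
Total weight = 1431 + 1489 + 2044 + 1707 + 534 + 1068 + 665 + 1980 + 355 = 11273
Weighted proportion = 3469 / 11273 = 0.30772643 → 30.772643%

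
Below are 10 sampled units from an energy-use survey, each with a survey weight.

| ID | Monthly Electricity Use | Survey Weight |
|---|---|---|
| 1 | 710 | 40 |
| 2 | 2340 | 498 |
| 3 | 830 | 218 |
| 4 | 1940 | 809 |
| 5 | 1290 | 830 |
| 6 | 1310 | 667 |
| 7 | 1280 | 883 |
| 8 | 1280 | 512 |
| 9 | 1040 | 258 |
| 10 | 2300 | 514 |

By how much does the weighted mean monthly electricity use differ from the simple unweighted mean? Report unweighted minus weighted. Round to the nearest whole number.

Unweighted sum = 710 + 2340 + 830 + 1940 + 1290 + 1310 + 1280 + 1280 + 1040 + 2300 = 14320
Unweighted mean = 14320 / 10 = 1432
Weighted sum = 710×40 + 2340×498 + 830×218 + 1940×809 + 1290×830 + 1310×667 + 1280×883 + 1280×512 + 1040×258 + 2300×514
  = 28400 + 1165320 + 180940 + 1569460 + 1070700 + 873770 + 1130240 + 655360 + 268320 + 1182200 = 8124710
Sum of weights = 40 + 498 + 218 + 809 + 830 + 667 + 883 + 512 + 258 + 514 = 5229
Weighted mean = 8124710 / 5229 = 1553.7789
Difference (unweighted minus weighted) = -121.77893

-122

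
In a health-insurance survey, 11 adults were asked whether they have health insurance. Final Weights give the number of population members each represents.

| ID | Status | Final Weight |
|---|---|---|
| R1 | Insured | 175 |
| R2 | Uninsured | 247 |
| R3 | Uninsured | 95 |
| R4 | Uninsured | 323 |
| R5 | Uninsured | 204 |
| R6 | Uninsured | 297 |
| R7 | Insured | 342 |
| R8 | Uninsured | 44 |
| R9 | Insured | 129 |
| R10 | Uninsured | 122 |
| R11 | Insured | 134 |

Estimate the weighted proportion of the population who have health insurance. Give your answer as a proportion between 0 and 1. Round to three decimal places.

Sum of weights for 'Insured' = 175 + 342 + 129 + 134 = 780
Total weight = 175 + 247 + 95 + 323 + 204 + 297 + 342 + 44 + 129 + 122 + 134 = 2112
Weighted proportion = 780 / 2112 = 0.36931818

0.369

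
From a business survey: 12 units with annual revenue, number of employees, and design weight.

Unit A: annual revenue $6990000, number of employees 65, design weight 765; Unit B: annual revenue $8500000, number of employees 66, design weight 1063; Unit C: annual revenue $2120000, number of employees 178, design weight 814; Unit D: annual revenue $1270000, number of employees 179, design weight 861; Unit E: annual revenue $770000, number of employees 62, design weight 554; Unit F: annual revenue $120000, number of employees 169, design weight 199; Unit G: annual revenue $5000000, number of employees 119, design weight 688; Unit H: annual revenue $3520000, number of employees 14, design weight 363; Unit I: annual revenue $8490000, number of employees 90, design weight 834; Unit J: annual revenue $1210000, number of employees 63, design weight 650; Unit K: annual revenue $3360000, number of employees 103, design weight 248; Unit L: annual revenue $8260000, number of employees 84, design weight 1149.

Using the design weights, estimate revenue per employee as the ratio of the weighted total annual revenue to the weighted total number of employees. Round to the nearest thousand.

Σ wᵢ·y = 6990000×765 + 8500000×1063 + 2120000×814 + 1270000×861 + 770000×554 + 120000×199 + 5000000×688 + 3520000×363 + 8490000×834 + 1210000×650 + 3360000×248 + 8260000×1149
  = 40561400000
Σ wᵢ·x = 65×765 + 66×1063 + 178×814 + 179×861 + 62×554 + 169×199 + 119×688 + 14×363 + 90×834 + 63×650 + 103×248 + 84×1149
  = 49725 + 70158 + 144892 + 154119 + 34348 + 33631 + 81872 + 5082 + 75060 + 40950 + 25544 + 96516 = 811897
Ratio = 40561400000 / 811897 = 49958.8

50000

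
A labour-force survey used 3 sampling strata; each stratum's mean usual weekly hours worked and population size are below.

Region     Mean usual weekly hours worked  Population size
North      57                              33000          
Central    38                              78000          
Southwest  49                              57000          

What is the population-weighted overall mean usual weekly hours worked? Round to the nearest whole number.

Σ Nₕ·x̄ₕ = 57×33000 + 38×78000 + 49×57000
  = 1881000 + 2964000 + 2793000 = 7638000
Σ Nₕ = 33000 + 78000 + 57000 = 168000
Overall mean = 7638000 / 168000 = 45.464286

45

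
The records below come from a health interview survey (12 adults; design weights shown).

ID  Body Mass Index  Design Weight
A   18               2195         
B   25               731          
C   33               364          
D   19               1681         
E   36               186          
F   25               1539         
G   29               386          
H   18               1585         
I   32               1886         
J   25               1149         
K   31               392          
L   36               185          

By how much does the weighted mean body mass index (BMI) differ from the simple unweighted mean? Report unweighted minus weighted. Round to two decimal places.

3.26

Unweighted sum = 18 + 25 + 33 + 19 + 36 + 25 + 29 + 18 + 32 + 25 + 31 + 36 = 327
Unweighted mean = 327 / 12 = 27.25
Weighted sum = 294520
Sum of weights = 2195 + 731 + 364 + 1681 + 186 + 1539 + 386 + 1585 + 1886 + 1149 + 392 + 185 = 12279
Weighted mean = 294520 / 12279 = 23.985667
Difference (unweighted minus weighted) = 3.2643334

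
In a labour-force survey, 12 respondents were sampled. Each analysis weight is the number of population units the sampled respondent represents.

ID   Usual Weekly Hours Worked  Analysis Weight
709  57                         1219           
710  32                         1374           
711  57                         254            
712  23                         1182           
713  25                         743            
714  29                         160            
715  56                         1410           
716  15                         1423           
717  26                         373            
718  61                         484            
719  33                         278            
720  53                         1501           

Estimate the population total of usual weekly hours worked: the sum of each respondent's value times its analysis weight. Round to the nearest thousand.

Weighted total = 57×1219 + 32×1374 + 57×254 + 23×1182 + 25×743 + 29×160 + 56×1410 + 15×1423 + 26×373 + 61×484 + 33×278 + 53×1501
  = 69483 + 43968 + 14478 + 27186 + 18575 + 4640 + 78960 + 21345 + 9698 + 29524 + 9174 + 79553 = 406584

407000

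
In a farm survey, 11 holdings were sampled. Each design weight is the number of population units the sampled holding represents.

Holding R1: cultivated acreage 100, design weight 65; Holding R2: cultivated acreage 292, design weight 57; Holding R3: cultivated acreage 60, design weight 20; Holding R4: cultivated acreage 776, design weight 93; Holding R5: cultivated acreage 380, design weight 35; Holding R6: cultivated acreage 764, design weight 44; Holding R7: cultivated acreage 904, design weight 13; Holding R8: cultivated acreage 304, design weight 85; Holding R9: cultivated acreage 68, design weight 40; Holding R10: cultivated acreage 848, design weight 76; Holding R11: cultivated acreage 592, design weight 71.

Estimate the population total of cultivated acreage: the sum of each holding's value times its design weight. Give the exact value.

Weighted total = 100×65 + 292×57 + 60×20 + 776×93 + 380×35 + 764×44 + 904×13 + 304×85 + 68×40 + 848×76 + 592×71
  = 6500 + 16644 + 1200 + 72168 + 13300 + 33616 + 11752 + 25840 + 2720 + 64448 + 42032 = 290220

290220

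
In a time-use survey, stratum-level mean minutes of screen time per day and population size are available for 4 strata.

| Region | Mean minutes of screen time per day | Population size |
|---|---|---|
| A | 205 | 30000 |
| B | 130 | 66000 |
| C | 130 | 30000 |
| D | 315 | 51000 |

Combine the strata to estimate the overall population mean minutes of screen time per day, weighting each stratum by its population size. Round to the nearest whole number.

196

Σ Nₕ·x̄ₕ = 205×30000 + 130×66000 + 130×30000 + 315×51000
  = 6150000 + 8580000 + 3900000 + 16065000 = 34695000
Σ Nₕ = 177000
Overall mean = 34695000 / 177000 = 196.01695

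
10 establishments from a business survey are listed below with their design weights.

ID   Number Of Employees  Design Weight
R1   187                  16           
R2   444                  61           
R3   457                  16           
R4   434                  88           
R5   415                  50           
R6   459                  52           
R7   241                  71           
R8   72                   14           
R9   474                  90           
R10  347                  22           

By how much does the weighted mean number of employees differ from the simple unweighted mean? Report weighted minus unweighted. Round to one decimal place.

39.9

Unweighted sum = 187 + 444 + 457 + 434 + 415 + 459 + 241 + 72 + 474 + 347 = 3530
Unweighted mean = 3530 / 10 = 353
Weighted sum = 188611
Sum of weights = 16 + 61 + 16 + 88 + 50 + 52 + 71 + 14 + 90 + 22 = 480
Weighted mean = 188611 / 480 = 392.93958
Difference (weighted minus unweighted) = 39.939583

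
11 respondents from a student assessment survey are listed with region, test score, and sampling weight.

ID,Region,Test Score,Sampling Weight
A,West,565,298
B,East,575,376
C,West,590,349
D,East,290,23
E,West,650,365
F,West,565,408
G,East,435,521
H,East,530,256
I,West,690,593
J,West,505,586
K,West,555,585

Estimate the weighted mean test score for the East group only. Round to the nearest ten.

East rows: B, D, G, H
Weighted sum = 575×376 + 290×23 + 435×521 + 530×256
  = 216200 + 6670 + 226635 + 135680 = 585185
Sum of weights = 1176
Weighted mean = 585185 / 1176 = 497.60629

500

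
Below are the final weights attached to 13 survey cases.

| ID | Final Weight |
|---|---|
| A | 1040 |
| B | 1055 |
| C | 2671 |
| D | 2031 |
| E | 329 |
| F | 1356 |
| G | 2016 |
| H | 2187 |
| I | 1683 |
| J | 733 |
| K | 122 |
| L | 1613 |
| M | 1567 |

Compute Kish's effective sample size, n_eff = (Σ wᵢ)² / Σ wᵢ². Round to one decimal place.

10.4

Σ wᵢ = 18403
Σ wᵢ² = 32689949
n_eff = 18403² / 32689949 = 338670409 / 32689949 = 10.360078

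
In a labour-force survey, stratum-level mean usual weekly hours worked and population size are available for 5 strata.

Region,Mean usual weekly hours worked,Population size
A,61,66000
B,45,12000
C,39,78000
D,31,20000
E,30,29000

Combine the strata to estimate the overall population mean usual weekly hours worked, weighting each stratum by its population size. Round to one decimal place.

Σ Nₕ·x̄ₕ = 61×66000 + 45×12000 + 39×78000 + 31×20000 + 30×29000
  = 9098000
Σ Nₕ = 66000 + 12000 + 78000 + 20000 + 29000 = 205000
Overall mean = 9098000 / 205000 = 44.380488

44.4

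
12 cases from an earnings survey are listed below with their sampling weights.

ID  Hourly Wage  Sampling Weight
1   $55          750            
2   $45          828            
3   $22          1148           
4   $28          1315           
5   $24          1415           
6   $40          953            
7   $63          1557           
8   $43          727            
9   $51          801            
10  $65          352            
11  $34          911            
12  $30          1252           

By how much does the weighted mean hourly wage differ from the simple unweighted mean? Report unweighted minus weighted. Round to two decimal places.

2.17

Unweighted sum = 55 + 45 + 22 + 28 + 24 + 40 + 63 + 43 + 51 + 65 + 34 + 30 = 500
Unweighted mean = 500 / 12 = 41.666667
Weighted sum = 55×750 + 45×828 + 22×1148 + 28×1315 + 24×1415 + 40×953 + 63×1557 + 43×727 + 51×801 + 65×352 + 34×911 + 30×1252
  = 41250 + 37260 + 25256 + 36820 + 33960 + 38120 + 98091 + 31261 + 40851 + 22880 + 30974 + 37560 = 474283
Sum of weights = 750 + 828 + 1148 + 1315 + 1415 + 953 + 1557 + 727 + 801 + 352 + 911 + 1252 = 12009
Weighted mean = 474283 / 12009 = 39.493963
Difference (unweighted minus weighted) = 2.1727038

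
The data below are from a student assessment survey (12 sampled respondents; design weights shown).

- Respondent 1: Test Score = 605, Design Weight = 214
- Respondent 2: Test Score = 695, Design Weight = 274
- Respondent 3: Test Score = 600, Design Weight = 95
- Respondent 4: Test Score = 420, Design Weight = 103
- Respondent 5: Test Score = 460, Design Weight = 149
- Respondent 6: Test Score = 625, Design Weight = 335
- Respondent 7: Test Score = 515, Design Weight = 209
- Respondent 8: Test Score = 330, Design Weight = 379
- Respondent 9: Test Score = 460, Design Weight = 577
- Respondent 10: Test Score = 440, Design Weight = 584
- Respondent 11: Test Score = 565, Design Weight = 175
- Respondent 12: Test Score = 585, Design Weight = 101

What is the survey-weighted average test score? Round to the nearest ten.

500

Weighted sum = 605×214 + 695×274 + 600×95 + 420×103 + 460×149 + 625×335 + 515×209 + 330×379 + 460×577 + 440×584 + 565×175 + 585×101
  = 1611120
Sum of weights = 214 + 274 + 95 + 103 + 149 + 335 + 209 + 379 + 577 + 584 + 175 + 101 = 3195
Weighted mean = 1611120 / 3195 = 504.26291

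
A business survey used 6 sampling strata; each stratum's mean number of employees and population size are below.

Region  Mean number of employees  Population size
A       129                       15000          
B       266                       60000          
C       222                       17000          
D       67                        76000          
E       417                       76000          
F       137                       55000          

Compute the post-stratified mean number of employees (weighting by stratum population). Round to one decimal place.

220.7

Σ Nₕ·x̄ₕ = 129×15000 + 266×60000 + 222×17000 + 67×76000 + 417×76000 + 137×55000
  = 1935000 + 15960000 + 3774000 + 5092000 + 31692000 + 7535000 = 65988000
Σ Nₕ = 15000 + 60000 + 17000 + 76000 + 76000 + 55000 = 299000
Overall mean = 65988000 / 299000 = 220.69565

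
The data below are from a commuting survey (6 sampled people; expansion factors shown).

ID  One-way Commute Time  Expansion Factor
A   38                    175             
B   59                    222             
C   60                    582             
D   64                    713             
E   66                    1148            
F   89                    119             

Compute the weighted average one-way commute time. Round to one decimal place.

63.1

Weighted sum = 38×175 + 59×222 + 60×582 + 64×713 + 66×1148 + 89×119
  = 186659
Sum of weights = 175 + 222 + 582 + 713 + 1148 + 119 = 2959
Weighted mean = 186659 / 2959 = 63.081784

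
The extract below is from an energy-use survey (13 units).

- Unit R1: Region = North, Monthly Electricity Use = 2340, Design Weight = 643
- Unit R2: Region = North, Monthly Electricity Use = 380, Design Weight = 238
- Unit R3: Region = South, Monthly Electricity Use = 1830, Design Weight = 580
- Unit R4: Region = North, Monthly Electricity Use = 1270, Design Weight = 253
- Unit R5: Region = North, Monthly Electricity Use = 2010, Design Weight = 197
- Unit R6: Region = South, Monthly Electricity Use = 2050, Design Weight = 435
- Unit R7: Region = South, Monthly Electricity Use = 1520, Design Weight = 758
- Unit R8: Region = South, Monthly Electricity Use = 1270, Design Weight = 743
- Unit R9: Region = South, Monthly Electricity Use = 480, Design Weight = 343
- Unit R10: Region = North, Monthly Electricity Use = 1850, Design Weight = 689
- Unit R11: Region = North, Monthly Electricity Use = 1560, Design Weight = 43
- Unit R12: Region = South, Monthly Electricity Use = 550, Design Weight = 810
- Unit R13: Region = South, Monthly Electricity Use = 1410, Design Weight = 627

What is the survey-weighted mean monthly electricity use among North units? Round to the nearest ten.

1770

North rows: R1, R2, R4, R5, R10, R11
Weighted sum = 2340×643 + 380×238 + 1270×253 + 2010×197 + 1850×689 + 1560×43
  = 1504620 + 90440 + 321310 + 395970 + 1274650 + 67080 = 3654070
Sum of weights = 643 + 238 + 253 + 197 + 689 + 43 = 2063
Weighted mean = 3654070 / 2063 = 1771.2409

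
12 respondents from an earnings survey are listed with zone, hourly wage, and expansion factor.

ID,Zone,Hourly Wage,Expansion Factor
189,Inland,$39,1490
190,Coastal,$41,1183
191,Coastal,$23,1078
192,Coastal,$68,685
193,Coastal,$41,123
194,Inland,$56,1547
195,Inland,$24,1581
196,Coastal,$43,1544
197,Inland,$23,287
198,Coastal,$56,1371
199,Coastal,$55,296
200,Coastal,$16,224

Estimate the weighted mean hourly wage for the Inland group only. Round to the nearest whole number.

Inland rows: 189, 194, 195, 197
Weighted sum = 39×1490 + 56×1547 + 24×1581 + 23×287
  = 58110 + 86632 + 37944 + 6601 = 189287
Sum of weights = 1490 + 1547 + 1581 + 287 = 4905
Weighted mean = 189287 / 4905 = 38.590622

39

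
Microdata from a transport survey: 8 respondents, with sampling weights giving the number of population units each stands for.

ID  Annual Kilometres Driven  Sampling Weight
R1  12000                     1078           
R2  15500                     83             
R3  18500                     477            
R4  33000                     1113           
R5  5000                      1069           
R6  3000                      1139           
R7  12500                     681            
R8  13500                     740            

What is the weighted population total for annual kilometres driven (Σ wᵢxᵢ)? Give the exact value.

87040500

Weighted total = 12000×1078 + 15500×83 + 18500×477 + 33000×1113 + 5000×1069 + 3000×1139 + 12500×681 + 13500×740
  = 12936000 + 1286500 + 8824500 + 36729000 + 5345000 + 3417000 + 8512500 + 9990000 = 87040500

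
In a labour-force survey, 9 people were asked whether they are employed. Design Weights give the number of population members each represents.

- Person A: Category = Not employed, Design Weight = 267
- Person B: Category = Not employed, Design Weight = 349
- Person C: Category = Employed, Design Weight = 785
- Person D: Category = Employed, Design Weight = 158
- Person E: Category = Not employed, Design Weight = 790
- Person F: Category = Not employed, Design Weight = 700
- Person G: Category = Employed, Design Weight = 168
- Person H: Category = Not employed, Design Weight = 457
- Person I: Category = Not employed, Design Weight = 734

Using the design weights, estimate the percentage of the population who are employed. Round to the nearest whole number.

25

Sum of weights for 'Employed' = 785 + 158 + 168 = 1111
Total weight = 267 + 349 + 785 + 158 + 790 + 700 + 168 + 457 + 734 = 4408
Weighted proportion = 1111 / 4408 = 0.25204174 → 25.204174%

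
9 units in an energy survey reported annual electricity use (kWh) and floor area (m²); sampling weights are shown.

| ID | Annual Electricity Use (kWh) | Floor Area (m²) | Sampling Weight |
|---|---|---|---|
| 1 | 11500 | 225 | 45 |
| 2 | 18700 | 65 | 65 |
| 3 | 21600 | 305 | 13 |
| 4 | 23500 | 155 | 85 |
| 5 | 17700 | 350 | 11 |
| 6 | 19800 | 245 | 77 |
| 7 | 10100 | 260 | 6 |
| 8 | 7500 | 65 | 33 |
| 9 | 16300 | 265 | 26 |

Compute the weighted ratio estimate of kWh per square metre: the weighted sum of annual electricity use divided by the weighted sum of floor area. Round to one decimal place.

Σ wᵢ·y = 11500×45 + 18700×65 + 21600×13 + 23500×85 + 17700×11 + 19800×77 + 10100×6 + 7500×33 + 16300×26
  = 517500 + 1215500 + 280800 + 1997500 + 194700 + 1524600 + 60600 + 247500 + 423800 = 6462500
Σ wᵢ·x = 64800
Ratio = 6462500 / 64800 = 99.729938

99.7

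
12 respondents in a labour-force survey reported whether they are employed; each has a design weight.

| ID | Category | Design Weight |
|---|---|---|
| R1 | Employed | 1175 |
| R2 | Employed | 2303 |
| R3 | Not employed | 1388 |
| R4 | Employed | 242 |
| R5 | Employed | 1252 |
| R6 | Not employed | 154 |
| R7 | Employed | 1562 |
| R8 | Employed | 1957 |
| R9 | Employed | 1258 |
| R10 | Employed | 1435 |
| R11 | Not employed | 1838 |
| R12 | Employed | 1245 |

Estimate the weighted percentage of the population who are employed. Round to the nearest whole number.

79

Sum of weights for 'Employed' = 1175 + 2303 + 242 + 1252 + 1562 + 1957 + 1258 + 1435 + 1245 = 12429
Total weight = 1175 + 2303 + 1388 + 242 + 1252 + 154 + 1562 + 1957 + 1258 + 1435 + 1838 + 1245 = 15809
Weighted proportion = 12429 / 15809 = 0.78619774 → 78.619774%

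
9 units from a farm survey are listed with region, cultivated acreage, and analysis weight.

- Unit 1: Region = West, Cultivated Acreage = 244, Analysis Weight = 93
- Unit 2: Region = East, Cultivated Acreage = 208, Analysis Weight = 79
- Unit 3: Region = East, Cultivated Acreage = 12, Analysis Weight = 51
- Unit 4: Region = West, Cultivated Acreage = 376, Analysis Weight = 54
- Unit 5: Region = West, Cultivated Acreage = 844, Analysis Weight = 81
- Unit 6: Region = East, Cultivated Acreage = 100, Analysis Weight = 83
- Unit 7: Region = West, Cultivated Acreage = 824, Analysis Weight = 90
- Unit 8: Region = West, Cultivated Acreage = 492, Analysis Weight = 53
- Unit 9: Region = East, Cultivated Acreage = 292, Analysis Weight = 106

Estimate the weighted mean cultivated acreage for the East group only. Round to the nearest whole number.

East rows: 2, 3, 6, 9
Weighted sum = 208×79 + 12×51 + 100×83 + 292×106
  = 56296
Sum of weights = 79 + 51 + 83 + 106 = 319
Weighted mean = 56296 / 319 = 176.47649

176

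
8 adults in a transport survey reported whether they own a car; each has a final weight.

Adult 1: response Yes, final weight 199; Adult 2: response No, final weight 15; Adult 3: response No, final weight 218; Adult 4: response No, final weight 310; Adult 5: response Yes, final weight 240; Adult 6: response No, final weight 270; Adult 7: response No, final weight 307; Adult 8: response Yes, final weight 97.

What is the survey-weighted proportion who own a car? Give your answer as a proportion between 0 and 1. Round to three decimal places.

Sum of weights for 'Yes' = 199 + 240 + 97 = 536
Total weight = 199 + 15 + 218 + 310 + 240 + 270 + 307 + 97 = 1656
Weighted proportion = 536 / 1656 = 0.3236715

0.324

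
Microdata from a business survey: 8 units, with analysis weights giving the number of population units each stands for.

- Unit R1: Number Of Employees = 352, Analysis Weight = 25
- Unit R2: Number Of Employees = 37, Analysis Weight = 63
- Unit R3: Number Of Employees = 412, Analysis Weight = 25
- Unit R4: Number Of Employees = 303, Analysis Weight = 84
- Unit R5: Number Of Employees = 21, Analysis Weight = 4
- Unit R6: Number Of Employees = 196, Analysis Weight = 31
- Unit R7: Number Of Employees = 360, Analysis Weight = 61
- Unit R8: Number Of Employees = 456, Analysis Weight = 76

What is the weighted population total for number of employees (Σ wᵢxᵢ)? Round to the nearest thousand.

Weighted total = 352×25 + 37×63 + 412×25 + 303×84 + 21×4 + 196×31 + 360×61 + 456×76
  = 8800 + 2331 + 10300 + 25452 + 84 + 6076 + 21960 + 34656 = 109659

110000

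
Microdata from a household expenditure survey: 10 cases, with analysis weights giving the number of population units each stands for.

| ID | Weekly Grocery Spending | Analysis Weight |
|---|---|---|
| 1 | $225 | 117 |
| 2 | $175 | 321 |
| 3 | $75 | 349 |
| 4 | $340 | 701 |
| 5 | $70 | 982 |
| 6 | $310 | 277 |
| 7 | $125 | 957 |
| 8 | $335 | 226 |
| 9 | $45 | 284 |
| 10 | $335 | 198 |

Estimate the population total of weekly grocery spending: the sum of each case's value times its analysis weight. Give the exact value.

Weighted total = 225×117 + 175×321 + 75×349 + 340×701 + 70×982 + 310×277 + 125×957 + 335×226 + 45×284 + 335×198
  = 26325 + 56175 + 26175 + 238340 + 68740 + 85870 + 119625 + 75710 + 12780 + 66330 = 776070

776070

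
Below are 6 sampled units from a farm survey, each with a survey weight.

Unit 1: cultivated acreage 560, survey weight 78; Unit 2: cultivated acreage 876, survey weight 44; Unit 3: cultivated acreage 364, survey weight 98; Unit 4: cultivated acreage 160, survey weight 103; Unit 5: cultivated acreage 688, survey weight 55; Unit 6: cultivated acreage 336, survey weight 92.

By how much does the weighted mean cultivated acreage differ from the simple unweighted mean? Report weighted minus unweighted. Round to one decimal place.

-65.1

Unweighted sum = 2984
Unweighted mean = 2984 / 6 = 497.33333
Weighted sum = 560×78 + 876×44 + 364×98 + 160×103 + 688×55 + 336×92
  = 43680 + 38544 + 35672 + 16480 + 37840 + 30912 = 203128
Sum of weights = 78 + 44 + 98 + 103 + 55 + 92 = 470
Weighted mean = 203128 / 470 = 432.18723
Difference (weighted minus unweighted) = -65.146099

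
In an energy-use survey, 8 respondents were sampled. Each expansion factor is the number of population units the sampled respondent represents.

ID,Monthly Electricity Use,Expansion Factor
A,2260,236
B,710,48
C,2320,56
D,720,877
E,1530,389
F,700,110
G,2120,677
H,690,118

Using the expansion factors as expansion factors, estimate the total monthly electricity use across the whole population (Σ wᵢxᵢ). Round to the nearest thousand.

3518000

Weighted total = 2260×236 + 710×48 + 2320×56 + 720×877 + 1530×389 + 700×110 + 2120×677 + 690×118
  = 533360 + 34080 + 129920 + 631440 + 595170 + 77000 + 1435240 + 81420 = 3517630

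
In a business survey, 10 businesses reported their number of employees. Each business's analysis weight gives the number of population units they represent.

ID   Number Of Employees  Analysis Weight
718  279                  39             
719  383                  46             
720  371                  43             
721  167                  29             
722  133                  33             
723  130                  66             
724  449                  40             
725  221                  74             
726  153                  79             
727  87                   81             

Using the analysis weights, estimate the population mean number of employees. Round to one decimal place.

Weighted sum = 279×39 + 383×46 + 371×43 + 167×29 + 133×33 + 130×66 + 449×40 + 221×74 + 153×79 + 87×81
  = 10881 + 17618 + 15953 + 4843 + 4389 + 8580 + 17960 + 16354 + 12087 + 7047 = 115712
Sum of weights = 39 + 46 + 43 + 29 + 33 + 66 + 40 + 74 + 79 + 81 = 530
Weighted mean = 115712 / 530 = 218.32453

218.3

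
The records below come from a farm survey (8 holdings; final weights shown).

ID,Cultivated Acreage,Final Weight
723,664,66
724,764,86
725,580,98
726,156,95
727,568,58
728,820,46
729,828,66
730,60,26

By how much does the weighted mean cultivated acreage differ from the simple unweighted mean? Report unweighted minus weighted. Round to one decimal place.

Unweighted sum = 664 + 764 + 580 + 156 + 568 + 820 + 828 + 60 = 4440
Unweighted mean = 4440 / 8 = 555
Weighted sum = 664×66 + 764×86 + 580×98 + 156×95 + 568×58 + 820×46 + 828×66 + 60×26
  = 43824 + 65704 + 56840 + 14820 + 32944 + 37720 + 54648 + 1560 = 308060
Sum of weights = 541
Weighted mean = 308060 / 541 = 569.42699
Difference (unweighted minus weighted) = -14.426987

-14.4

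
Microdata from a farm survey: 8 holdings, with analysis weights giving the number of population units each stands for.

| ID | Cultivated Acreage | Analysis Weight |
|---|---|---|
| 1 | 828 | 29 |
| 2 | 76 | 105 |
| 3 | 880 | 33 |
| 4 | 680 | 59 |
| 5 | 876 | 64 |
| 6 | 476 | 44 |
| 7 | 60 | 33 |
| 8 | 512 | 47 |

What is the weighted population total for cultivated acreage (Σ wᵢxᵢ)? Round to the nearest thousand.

204000

Weighted total = 828×29 + 76×105 + 880×33 + 680×59 + 876×64 + 476×44 + 60×33 + 512×47
  = 24012 + 7980 + 29040 + 40120 + 56064 + 20944 + 1980 + 24064 = 204204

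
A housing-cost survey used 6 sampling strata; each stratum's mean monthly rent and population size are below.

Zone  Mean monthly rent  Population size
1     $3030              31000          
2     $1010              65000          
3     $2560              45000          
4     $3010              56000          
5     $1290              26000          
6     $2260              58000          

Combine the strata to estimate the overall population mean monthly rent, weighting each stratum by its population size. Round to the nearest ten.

Σ Nₕ·x̄ₕ = 3030×31000 + 1010×65000 + 2560×45000 + 3010×56000 + 1290×26000 + 2260×58000
  = 607960000
Σ Nₕ = 31000 + 65000 + 45000 + 56000 + 26000 + 58000 = 281000
Overall mean = 607960000 / 281000 = 2163.5587

2160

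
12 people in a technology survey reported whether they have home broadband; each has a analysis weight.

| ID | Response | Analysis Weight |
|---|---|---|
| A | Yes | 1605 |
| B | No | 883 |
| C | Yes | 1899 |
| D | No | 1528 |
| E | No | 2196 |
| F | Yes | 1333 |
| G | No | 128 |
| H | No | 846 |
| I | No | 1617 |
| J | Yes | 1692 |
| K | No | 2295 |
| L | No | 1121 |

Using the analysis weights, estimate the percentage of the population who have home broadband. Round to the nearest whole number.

38

Sum of weights for 'Yes' = 1605 + 1899 + 1333 + 1692 = 6529
Total weight = 1605 + 883 + 1899 + 1528 + 2196 + 1333 + 128 + 846 + 1617 + 1692 + 2295 + 1121 = 17143
Weighted proportion = 6529 / 17143 = 0.38085516 → 38.085516%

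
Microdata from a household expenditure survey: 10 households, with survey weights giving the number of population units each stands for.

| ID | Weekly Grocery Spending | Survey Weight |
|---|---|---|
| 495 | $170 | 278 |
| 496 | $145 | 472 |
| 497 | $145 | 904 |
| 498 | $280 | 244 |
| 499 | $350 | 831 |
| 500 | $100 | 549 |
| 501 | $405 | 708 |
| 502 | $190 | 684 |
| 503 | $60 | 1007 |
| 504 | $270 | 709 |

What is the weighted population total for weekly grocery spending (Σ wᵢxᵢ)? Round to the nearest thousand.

Weighted total = 170×278 + 145×472 + 145×904 + 280×244 + 350×831 + 100×549 + 405×708 + 190×684 + 60×1007 + 270×709
  = 1329400

1329000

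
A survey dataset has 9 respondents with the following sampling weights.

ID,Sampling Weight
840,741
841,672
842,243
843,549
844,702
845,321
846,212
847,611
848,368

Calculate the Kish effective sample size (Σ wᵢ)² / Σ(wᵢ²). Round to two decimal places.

Σ wᵢ = 741 + 672 + 243 + 549 + 702 + 321 + 212 + 611 + 368 = 4419
Σ wᵢ² = 549081 + 451584 + 59049 + 301401 + 492804 + 103041 + 44944 + 373321 + 135424 = 2510649
n_eff = 4419² / 2510649 = 19527561 / 2510649 = 7.7778937

7.78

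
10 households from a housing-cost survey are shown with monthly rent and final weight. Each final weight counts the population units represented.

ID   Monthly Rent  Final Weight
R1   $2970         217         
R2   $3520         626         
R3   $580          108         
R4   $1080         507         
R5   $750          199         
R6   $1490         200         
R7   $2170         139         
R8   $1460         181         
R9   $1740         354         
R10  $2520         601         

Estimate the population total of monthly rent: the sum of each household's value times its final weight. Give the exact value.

6601830

Weighted total = 2970×217 + 3520×626 + 580×108 + 1080×507 + 750×199 + 1490×200 + 2170×139 + 1460×181 + 1740×354 + 2520×601
  = 644490 + 2203520 + 62640 + 547560 + 149250 + 298000 + 301630 + 264260 + 615960 + 1514520 = 6601830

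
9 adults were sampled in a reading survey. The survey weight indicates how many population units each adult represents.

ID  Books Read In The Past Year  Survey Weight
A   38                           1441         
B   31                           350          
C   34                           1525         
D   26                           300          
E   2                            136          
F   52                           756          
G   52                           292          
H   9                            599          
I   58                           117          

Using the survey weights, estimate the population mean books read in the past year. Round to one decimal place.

Weighted sum = 38×1441 + 31×350 + 34×1525 + 26×300 + 2×136 + 52×756 + 52×292 + 9×599 + 58×117
  = 54758 + 10850 + 51850 + 7800 + 272 + 39312 + 15184 + 5391 + 6786 = 192203
Sum of weights = 1441 + 350 + 1525 + 300 + 136 + 756 + 292 + 599 + 117 = 5516
Weighted mean = 192203 / 5516 = 34.844634

34.8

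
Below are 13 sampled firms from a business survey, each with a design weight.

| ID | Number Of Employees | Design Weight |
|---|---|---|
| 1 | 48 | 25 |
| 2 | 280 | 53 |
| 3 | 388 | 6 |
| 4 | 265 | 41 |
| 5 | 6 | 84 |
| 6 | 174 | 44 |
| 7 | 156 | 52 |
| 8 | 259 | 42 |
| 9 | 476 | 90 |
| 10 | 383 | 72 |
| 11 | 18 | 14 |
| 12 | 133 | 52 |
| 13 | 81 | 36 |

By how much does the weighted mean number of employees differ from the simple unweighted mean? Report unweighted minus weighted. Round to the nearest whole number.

-19

Unweighted sum = 2667
Unweighted mean = 2667 / 13 = 205.15385
Weighted sum = 136883
Sum of weights = 611
Weighted mean = 136883 / 611 = 224.0311
Difference (unweighted minus weighted) = -18.87725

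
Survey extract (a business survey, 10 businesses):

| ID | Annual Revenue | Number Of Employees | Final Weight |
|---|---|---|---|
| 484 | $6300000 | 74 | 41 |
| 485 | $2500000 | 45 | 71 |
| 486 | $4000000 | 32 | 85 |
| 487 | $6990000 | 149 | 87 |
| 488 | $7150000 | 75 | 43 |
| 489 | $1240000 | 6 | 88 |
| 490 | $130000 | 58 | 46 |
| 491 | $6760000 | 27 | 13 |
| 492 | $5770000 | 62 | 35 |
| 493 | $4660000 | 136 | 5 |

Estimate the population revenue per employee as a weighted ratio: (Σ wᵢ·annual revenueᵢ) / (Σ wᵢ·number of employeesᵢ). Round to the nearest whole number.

67217

Σ wᵢ·y = 2119610000
Σ wᵢ·x = 74×41 + 45×71 + 32×85 + 149×87 + 75×43 + 6×88 + 58×46 + 27×13 + 62×35 + 136×5
  = 31534
Ratio = 2119610000 / 31534 = 67216.655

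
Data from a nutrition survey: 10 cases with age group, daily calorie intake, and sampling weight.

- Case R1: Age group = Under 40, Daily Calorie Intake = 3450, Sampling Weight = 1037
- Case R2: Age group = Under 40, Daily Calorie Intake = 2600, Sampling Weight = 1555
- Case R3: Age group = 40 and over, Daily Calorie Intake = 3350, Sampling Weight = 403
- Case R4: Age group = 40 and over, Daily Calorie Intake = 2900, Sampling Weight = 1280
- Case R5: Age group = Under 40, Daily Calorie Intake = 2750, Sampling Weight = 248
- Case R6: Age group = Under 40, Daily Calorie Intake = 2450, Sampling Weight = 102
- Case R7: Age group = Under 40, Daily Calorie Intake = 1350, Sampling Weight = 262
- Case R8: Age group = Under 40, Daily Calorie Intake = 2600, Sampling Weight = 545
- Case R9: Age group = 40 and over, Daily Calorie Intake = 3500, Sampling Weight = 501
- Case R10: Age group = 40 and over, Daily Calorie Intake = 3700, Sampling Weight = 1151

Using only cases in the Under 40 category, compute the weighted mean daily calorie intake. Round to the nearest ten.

Under 40 rows: R1, R2, R5, R6, R7, R8
Weighted sum = 3450×1037 + 2600×1555 + 2750×248 + 2450×102 + 1350×262 + 2600×545
  = 3577650 + 4043000 + 682000 + 249900 + 353700 + 1417000 = 10323250
Sum of weights = 1037 + 1555 + 248 + 102 + 262 + 545 = 3749
Weighted mean = 10323250 / 3749 = 2753.601

2750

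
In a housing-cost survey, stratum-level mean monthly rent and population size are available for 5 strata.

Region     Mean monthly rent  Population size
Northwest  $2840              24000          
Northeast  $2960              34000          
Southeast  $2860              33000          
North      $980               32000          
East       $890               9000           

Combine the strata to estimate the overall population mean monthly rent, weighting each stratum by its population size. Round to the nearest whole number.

2292

Σ Nₕ·x̄ₕ = 2840×24000 + 2960×34000 + 2860×33000 + 980×32000 + 890×9000
  = 68160000 + 100640000 + 94380000 + 31360000 + 8010000 = 302550000
Σ Nₕ = 24000 + 34000 + 33000 + 32000 + 9000 = 132000
Overall mean = 302550000 / 132000 = 2292.0455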